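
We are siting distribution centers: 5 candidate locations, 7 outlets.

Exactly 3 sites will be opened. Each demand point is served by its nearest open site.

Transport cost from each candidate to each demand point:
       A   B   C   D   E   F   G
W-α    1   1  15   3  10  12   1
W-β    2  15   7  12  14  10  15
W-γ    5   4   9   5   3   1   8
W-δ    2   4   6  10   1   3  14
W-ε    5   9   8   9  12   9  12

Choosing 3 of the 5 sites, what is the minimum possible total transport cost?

14

Open {W-α, W-γ, W-δ}.
  A→W-α 1, B→W-α 1, C→W-δ 6, D→W-α 3, E→W-δ 1, F→W-γ 1, G→W-α 1  ⇒ total 14.
Compare {W-α, W-β, W-δ}: total 16.
Compare {W-α, W-δ, W-ε}: total 16.
No size-3 selection does better; minimum is 14.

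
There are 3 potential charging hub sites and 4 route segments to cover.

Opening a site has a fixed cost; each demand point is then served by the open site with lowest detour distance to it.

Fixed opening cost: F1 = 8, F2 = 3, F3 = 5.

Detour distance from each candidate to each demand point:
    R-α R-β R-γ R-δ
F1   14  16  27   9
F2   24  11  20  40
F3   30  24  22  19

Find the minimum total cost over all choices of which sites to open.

65

Open {F1, F2}: assign each demand point to its cheapest open site.
  R-α→F1 14, R-β→F2 11, R-γ→F2 20, R-δ→F1 9
  detour distance 54, fixed 11 → total 65.
Compare {F1, F2, F3}: detour distance 54 + fixed 16 = 70.
Compare {F1}: detour distance 66 + fixed 8 = 74.
Compare {F1, F3}: detour distance 61 + fixed 13 = 74.
All other subsets cost ≥ 70. Minimum total cost: 65.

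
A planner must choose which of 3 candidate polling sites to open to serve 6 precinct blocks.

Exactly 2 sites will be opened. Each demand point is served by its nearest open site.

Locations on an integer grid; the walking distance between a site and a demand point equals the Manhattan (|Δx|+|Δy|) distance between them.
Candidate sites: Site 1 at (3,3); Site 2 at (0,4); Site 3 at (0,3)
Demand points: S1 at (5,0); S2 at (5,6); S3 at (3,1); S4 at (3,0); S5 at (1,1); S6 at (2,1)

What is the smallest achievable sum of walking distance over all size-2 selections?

21

Open {Site 1, Site 3}.
  S1→Site 1 5, S2→Site 1 5, S3→Site 1 2, S4→Site 1 3, S5→Site 3 3, S6→Site 1 3  ⇒ total 21.
Compare {Site 1, Site 2}: total 22.
Compare {Site 2, Site 3}: total 33.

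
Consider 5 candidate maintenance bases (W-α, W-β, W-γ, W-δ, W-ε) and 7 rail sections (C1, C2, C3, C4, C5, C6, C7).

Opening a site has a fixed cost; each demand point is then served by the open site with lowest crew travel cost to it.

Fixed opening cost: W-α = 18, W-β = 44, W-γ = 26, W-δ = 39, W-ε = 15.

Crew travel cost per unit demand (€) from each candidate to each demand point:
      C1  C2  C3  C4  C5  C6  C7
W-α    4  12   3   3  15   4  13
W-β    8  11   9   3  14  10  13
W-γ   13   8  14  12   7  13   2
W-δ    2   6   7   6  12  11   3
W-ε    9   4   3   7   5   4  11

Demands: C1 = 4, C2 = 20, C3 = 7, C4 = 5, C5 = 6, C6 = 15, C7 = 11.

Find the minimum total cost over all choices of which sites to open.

303

Open {W-α, W-γ, W-ε}: assign each demand point to its cheapest open site.
  C1→W-α 4×4=16, C2→W-ε 20×4=80, C3→W-α 7×3=21, C4→W-α 5×3=15, C5→W-ε 6×5=30, C6→W-α 15×4=60, C7→W-γ 11×2=22
  crew travel cost 244, fixed 59 → total 303.
Compare {W-δ, W-ε}: crew travel cost 262 + fixed 54 = 316.
Compare {W-α, W-δ, W-ε}: crew travel cost 247 + fixed 72 = 319.
Compare {W-γ, W-ε}: crew travel cost 284 + fixed 41 = 325.
All other subsets cost ≥ 316. Minimum total cost: 303.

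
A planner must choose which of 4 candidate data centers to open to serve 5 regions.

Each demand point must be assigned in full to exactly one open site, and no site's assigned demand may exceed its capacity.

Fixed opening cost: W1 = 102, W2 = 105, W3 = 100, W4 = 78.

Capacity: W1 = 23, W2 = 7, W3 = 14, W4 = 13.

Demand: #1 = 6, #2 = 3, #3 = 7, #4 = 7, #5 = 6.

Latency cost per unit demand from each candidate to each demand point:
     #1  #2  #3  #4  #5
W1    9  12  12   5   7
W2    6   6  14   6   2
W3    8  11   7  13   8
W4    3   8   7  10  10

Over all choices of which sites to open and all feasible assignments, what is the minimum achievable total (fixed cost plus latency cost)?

360

Open {W1, W4}; cheapest assignment that respects the capacities:
  W1 (cap 23, load 16): #2, #4, #5 — cost 3×12 + 7×5 + 6×7 = 113
  W4 (cap 13, load 13): #1, #3 — cost 6×3 + 7×7 = 67
  Shipping 180, fixed 180 → total 360.
  Any other capacity-feasible assignment to {W1, W4} ships for at least 180.
Compare {W1, W3}: its best feasible assignment gives total 412.
Compare {W1, W2}: its best feasible assignment gives total 428.
Every other set of open sites that can feasibly serve all demand totals ≥ 412 even under its best assignment. Minimum: 360.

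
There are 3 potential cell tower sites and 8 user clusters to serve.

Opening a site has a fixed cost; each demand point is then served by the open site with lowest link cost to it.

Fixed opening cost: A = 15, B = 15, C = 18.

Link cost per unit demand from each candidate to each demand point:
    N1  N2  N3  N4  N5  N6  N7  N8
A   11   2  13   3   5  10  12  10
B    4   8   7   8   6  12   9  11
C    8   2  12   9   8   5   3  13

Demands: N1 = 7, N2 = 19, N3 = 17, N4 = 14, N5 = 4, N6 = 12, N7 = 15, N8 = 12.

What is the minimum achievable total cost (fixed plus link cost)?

Open {A, B, C}: assign each demand point to its cheapest open site.
  N1→B 7×4=28, N2→A 19×2=38, N3→B 17×7=119, N4→A 14×3=42, N5→A 4×5=20, N6→C 12×5=60, N7→C 15×3=45, N8→A 12×10=120
  link cost 472, fixed 48 → total 520.
Compare {B, C}: link cost 558 + fixed 33 = 591.
Compare {A, C}: link cost 585 + fixed 33 = 618.
Compare {A, B}: link cost 622 + fixed 30 = 652.
All other subsets cost ≥ 591. Minimum total cost: 520.

520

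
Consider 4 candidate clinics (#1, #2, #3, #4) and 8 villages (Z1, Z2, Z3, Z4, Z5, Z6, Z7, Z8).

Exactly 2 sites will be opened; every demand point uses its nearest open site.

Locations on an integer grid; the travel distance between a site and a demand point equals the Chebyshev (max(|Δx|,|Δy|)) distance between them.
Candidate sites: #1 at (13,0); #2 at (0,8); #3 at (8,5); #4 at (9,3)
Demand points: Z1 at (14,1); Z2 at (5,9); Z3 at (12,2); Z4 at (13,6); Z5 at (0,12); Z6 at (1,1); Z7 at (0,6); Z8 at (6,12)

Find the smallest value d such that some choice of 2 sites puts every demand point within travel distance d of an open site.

7

Open {#1, #2}.
  Farthest demand point is Z6 at travel distance 7 (to #2); all others are ≤ 7.
With {#2, #3} the worst case is 7.
With {#2, #4} the worst case is 7.
No size-2 selection achieves below 7.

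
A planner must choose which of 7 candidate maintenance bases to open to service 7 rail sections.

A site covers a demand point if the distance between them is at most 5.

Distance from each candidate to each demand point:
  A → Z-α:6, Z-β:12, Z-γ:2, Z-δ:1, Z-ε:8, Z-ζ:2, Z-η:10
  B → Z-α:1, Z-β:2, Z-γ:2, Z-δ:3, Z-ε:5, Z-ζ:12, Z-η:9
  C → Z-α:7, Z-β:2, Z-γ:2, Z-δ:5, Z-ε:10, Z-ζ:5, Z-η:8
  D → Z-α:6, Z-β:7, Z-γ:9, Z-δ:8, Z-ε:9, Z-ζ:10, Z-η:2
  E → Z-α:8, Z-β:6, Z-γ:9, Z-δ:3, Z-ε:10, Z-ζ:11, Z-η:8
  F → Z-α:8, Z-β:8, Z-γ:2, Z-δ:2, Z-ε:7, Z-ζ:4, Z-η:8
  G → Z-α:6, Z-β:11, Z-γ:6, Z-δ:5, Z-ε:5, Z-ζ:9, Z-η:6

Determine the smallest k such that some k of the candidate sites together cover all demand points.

3

Coverage sets (demand points within 5 of each site):
  A: {Z-γ, Z-δ, Z-ζ}
  B: {Z-α, Z-β, Z-γ, Z-δ, Z-ε}
  C: {Z-β, Z-γ, Z-δ, Z-ζ}
  D: {Z-η}
  E: {Z-δ}
  F: {Z-γ, Z-δ, Z-ζ}
  G: {Z-δ, Z-ε}
No 2 sites suffice: every size-2 union leaves at least one demand point uncovered.
But {A, B, D} covers everything, so the minimum is 3.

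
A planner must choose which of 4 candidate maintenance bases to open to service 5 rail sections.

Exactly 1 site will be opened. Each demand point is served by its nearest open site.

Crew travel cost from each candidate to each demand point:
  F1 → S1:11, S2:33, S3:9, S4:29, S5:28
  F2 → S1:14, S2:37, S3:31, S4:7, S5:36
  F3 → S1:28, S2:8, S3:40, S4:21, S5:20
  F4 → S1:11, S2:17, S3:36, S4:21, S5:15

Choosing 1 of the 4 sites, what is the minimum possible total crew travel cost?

100

Open {F4}.
  S1→F4 11, S2→F4 17, S3→F4 36, S4→F4 21, S5→F4 15  ⇒ total 100.
Compare {F1}: total 110.
Compare {F3}: total 117.
No size-1 selection does better; minimum is 100.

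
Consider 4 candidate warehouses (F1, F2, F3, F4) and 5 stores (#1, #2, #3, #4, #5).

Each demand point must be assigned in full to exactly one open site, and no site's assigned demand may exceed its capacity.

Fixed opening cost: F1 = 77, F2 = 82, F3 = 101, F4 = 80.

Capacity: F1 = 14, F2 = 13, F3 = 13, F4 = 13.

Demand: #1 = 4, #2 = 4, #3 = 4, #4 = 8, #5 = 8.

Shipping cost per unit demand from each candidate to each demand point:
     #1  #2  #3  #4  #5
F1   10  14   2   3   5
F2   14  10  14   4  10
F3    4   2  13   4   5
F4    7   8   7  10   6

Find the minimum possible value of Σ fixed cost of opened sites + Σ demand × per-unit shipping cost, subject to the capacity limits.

362

Open {F1, F3, F4}; cheapest assignment that respects the capacities:
  F1 (cap 14, load 12): #3, #4 — cost 4×2 + 8×3 = 32
  F3 (cap 13, load 8): #1, #2 — cost 4×4 + 4×2 = 24
  F4 (cap 13, load 8): #5 — cost 8×6 = 48
  Shipping 104, fixed 258 → total 362.
  Any other capacity-feasible assignment to {F1, F3, F4} ships for at least 104.
Compare {F1, F2, F3}: its best feasible assignment gives total 364.
Compare {F1, F2, F4}: its best feasible assignment gives total 379.
Every other set of open sites that can feasibly serve all demand totals ≥ 364 even under its best assignment. Minimum: 362.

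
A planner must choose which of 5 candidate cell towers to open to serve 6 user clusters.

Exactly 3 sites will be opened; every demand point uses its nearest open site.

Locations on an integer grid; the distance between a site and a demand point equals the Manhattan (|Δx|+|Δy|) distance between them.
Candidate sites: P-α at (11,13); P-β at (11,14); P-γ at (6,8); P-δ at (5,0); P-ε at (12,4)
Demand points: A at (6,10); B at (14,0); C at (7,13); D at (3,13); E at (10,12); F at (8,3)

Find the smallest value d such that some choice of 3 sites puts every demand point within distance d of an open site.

8

Open {P-α, P-β, P-ε}.
  Farthest demand point is A at distance 8 (to P-α); all others are ≤ 8.
With {P-α, P-γ, P-ε} the worst case is 8.
With {P-α, P-δ, P-ε} the worst case is 8.
No size-3 selection achieves below 8.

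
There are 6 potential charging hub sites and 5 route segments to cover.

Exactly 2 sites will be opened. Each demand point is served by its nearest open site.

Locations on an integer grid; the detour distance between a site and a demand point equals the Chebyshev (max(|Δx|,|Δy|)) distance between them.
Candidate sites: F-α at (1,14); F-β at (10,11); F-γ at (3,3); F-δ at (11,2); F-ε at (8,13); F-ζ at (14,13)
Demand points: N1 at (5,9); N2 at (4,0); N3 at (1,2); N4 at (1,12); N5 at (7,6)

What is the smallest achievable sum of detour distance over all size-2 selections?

Open {F-α, F-γ}.
  N1→F-α 5, N2→F-γ 3, N3→F-γ 2, N4→F-α 2, N5→F-γ 4  ⇒ total 16.
Compare {F-γ, F-ε}: total 20.
Compare {F-β, F-γ}: total 23.
No size-2 selection does better; minimum is 16.

16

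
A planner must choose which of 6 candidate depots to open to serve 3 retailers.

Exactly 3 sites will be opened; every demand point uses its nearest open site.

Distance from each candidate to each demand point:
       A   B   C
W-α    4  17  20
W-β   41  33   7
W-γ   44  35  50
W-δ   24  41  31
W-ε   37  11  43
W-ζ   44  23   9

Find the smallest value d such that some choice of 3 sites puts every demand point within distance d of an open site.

Open {W-α, W-β, W-ε}.
  Farthest demand point is B at distance 11 (to W-ε); all others are ≤ 11.
With {W-α, W-ε, W-ζ} the worst case is 11.
With {W-α, W-β, W-γ} the worst case is 17.
No size-3 selection achieves below 11.

11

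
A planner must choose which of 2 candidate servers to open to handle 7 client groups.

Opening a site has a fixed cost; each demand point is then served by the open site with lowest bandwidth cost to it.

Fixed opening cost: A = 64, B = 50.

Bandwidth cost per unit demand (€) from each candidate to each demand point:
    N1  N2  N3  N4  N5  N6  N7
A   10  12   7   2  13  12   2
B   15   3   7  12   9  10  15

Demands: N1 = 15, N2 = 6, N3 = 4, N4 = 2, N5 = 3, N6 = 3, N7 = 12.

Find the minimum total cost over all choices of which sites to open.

Open {A, B}: assign each demand point to its cheapest open site.
  N1→A 15×10=150, N2→B 6×3=18, N3→A 4×7=28, N4→A 2×2=4, N5→B 3×9=27, N6→B 3×10=30, N7→A 12×2=24
  bandwidth cost 281, fixed 114 → total 395.
Compare {A}: bandwidth cost 353 + fixed 64 = 417.
Compare {B}: bandwidth cost 532 + fixed 50 = 582.

395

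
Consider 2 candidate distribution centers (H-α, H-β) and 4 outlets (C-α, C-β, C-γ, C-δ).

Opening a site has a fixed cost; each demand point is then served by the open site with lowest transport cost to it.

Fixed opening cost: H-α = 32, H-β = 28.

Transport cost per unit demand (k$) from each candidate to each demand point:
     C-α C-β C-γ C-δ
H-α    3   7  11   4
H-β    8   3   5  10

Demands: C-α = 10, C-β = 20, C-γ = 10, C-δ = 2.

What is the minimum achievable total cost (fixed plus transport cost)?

208

Open {H-α, H-β}: assign each demand point to its cheapest open site.
  C-α→H-α 10×3=30, C-β→H-β 20×3=60, C-γ→H-β 10×5=50, C-δ→H-α 2×4=8
  transport cost 148, fixed 60 → total 208.
Compare {H-β}: transport cost 210 + fixed 28 = 238.
Compare {H-α}: transport cost 288 + fixed 32 = 320.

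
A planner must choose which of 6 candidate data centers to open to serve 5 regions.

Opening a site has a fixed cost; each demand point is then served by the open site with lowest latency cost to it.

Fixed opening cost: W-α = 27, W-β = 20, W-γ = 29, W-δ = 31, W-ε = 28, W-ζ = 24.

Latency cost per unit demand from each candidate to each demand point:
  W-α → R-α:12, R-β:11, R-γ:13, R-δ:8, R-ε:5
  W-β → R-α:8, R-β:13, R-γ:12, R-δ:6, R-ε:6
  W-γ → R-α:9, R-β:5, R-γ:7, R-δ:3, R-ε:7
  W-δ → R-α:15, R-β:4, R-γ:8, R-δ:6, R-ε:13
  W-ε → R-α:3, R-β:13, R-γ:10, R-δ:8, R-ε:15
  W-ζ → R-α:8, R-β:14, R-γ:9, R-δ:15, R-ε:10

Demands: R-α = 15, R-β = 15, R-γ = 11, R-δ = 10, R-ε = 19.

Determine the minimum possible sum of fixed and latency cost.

406

Open {W-α, W-γ, W-ε}: assign each demand point to its cheapest open site.
  R-α→W-ε 15×3=45, R-β→W-γ 15×5=75, R-γ→W-γ 11×7=77, R-δ→W-γ 10×3=30, R-ε→W-α 19×5=95
  latency cost 322, fixed 84 → total 406.
Compare {W-γ, W-ε}: latency cost 360 + fixed 57 = 417.
Compare {W-β, W-γ, W-ε}: latency cost 341 + fixed 77 = 418.
Compare {W-α, W-γ, W-δ, W-ε}: latency cost 307 + fixed 115 = 422.
All other subsets cost ≥ 417. Minimum total cost: 406.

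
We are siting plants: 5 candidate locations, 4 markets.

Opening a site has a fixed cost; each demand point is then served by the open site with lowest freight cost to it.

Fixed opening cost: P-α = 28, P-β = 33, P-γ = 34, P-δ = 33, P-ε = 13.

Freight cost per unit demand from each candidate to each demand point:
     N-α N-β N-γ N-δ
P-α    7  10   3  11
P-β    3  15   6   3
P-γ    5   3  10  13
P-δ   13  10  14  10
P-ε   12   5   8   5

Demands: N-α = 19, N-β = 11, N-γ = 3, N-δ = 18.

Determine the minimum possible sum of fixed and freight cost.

Open {P-β, P-γ}: assign each demand point to its cheapest open site.
  N-α→P-β 19×3=57, N-β→P-γ 11×3=33, N-γ→P-β 3×6=18, N-δ→P-β 18×3=54
  freight cost 162, fixed 67 → total 229.
Compare {P-β, P-ε}: freight cost 184 + fixed 46 = 230.
Compare {P-β, P-γ, P-ε}: freight cost 162 + fixed 80 = 242.
Compare {P-α, P-β, P-γ}: freight cost 153 + fixed 95 = 248.
All other subsets cost ≥ 230. Minimum total cost: 229.

229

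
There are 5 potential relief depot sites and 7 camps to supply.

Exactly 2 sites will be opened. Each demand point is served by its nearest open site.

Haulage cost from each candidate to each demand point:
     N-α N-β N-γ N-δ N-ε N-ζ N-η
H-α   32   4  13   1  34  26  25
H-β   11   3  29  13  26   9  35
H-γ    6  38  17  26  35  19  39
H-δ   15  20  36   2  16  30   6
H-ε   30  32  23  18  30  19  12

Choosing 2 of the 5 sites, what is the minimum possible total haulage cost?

Open {H-β, H-δ}.
  N-α→H-β 11, N-β→H-β 3, N-γ→H-β 29, N-δ→H-δ 2, N-ε→H-δ 16, N-ζ→H-β 9, N-η→H-δ 6  ⇒ total 76.
Compare {H-α, H-δ}: total 81.
Compare {H-γ, H-δ}: total 86.
No size-2 selection does better; minimum is 76.

76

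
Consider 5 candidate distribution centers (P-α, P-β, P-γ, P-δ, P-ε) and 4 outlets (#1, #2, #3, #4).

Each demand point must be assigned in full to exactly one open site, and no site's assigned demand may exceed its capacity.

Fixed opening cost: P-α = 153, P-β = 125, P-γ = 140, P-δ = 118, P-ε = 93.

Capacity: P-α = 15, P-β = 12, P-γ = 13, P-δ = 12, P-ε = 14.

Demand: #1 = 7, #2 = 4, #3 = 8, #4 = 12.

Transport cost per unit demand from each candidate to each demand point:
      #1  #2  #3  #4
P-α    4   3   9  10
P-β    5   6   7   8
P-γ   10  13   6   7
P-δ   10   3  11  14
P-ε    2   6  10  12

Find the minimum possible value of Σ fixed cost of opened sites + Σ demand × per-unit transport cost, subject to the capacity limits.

536

Open {P-β, P-γ, P-ε}; cheapest assignment that respects the capacities:
  P-β (cap 12, load 12): #2, #3 — cost 4×6 + 8×7 = 80
  P-γ (cap 13, load 12): #4 — cost 12×7 = 84
  P-ε (cap 14, load 7): #1 — cost 7×2 = 14
  Shipping 178, fixed 358 → total 536.
  Any other capacity-feasible assignment to {P-β, P-γ, P-ε} ships for at least 178.
Compare {P-β, P-δ, P-ε}: its best feasible assignment gives total 546.
Compare {P-γ, P-δ, P-ε}: its best feasible assignment gives total 549.
Every other set of open sites that can feasibly serve all demand totals ≥ 546 even under its best assignment. Minimum: 536.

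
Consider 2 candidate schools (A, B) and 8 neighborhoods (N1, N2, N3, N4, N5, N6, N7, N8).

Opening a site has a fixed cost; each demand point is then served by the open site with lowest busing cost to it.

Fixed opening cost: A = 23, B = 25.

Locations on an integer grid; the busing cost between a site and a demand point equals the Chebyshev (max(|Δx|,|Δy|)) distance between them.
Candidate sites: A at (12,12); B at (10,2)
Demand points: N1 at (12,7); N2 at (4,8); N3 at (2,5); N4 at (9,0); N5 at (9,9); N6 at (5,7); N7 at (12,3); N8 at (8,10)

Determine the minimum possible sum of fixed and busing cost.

68

Open {B}: assign each demand point to its cheapest open site.
  N1→B 5, N2→B 6, N3→B 8, N4→B 2, N5→B 7, N6→B 5, N7→B 2, N8→B 8
  busing cost 43, fixed 25 → total 68.
Compare {A}: busing cost 58 + fixed 23 = 81.
Compare {A, B}: busing cost 35 + fixed 48 = 83.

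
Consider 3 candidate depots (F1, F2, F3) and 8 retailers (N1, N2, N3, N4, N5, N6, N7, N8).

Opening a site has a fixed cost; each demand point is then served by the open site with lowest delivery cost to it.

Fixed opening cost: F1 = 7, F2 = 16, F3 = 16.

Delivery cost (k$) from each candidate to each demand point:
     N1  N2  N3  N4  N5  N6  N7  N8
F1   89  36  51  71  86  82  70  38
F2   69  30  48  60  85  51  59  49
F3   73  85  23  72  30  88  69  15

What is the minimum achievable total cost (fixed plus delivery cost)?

Open {F2, F3}: assign each demand point to its cheapest open site.
  N1→F2 69, N2→F2 30, N3→F3 23, N4→F2 60, N5→F3 30, N6→F2 51, N7→F2 59, N8→F3 15
  delivery cost 337, fixed 32 → total 369.
Compare {F1, F2, F3}: delivery cost 337 + fixed 39 = 376.
Compare {F1, F3}: delivery cost 399 + fixed 23 = 422.
Compare {F1, F2}: delivery cost 440 + fixed 23 = 463.
All other subsets cost ≥ 376. Minimum total cost: 369.

369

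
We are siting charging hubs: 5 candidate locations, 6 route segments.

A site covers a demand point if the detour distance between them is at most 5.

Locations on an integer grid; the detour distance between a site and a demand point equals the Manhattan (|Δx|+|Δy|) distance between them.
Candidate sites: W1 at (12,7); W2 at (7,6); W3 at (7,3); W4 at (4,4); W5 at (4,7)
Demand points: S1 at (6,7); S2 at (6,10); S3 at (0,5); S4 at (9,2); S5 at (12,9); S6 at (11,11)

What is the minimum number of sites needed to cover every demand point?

4

Coverage sets (demand points within 5 of each site):
  W1: {S5, S6}
  W2: {S1, S2}
  W3: {S1, S4}
  W4: {S1, S3}
  W5: {S1, S2}
No 3 sites suffice: every size-3 union leaves at least one demand point uncovered.
But {W1, W2, W3, W4} covers everything, so the minimum is 4.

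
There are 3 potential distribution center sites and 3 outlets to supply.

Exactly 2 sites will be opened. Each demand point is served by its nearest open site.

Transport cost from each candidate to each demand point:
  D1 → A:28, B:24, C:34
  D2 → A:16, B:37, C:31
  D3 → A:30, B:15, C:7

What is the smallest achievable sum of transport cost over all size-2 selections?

Open {D2, D3}.
  A→D2 16, B→D3 15, C→D3 7  ⇒ total 38.
Compare {D1, D3}: total 50.
Compare {D1, D2}: total 71.

38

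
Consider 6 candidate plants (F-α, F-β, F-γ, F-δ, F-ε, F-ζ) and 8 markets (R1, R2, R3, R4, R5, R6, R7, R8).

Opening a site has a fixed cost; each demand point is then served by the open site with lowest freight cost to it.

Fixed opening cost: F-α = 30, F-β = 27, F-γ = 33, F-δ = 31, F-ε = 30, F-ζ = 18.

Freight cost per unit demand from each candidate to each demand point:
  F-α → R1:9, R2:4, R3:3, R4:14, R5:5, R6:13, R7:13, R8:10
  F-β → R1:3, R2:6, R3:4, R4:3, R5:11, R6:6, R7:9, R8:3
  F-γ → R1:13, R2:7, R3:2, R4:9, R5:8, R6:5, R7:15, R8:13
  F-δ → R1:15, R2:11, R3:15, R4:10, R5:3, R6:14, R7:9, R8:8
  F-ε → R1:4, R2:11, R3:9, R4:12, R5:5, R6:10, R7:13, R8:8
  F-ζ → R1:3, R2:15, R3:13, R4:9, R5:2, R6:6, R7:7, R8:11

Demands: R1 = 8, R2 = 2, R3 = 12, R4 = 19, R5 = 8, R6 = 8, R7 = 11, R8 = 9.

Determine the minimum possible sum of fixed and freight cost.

Open {F-β, F-ζ}: assign each demand point to its cheapest open site.
  R1→F-β 8×3=24, R2→F-β 2×6=12, R3→F-β 12×4=48, R4→F-β 19×3=57, R5→F-ζ 8×2=16, R6→F-β 8×6=48, R7→F-ζ 11×7=77, R8→F-β 9×3=27
  freight cost 309, fixed 45 → total 354.
Compare {F-β, F-γ, F-ζ}: freight cost 277 + fixed 78 = 355.
Compare {F-α, F-β, F-ζ}: freight cost 293 + fixed 75 = 368.
Compare {F-α, F-β, F-γ, F-ζ}: freight cost 273 + fixed 108 = 381.
All other subsets cost ≥ 355. Minimum total cost: 354.

354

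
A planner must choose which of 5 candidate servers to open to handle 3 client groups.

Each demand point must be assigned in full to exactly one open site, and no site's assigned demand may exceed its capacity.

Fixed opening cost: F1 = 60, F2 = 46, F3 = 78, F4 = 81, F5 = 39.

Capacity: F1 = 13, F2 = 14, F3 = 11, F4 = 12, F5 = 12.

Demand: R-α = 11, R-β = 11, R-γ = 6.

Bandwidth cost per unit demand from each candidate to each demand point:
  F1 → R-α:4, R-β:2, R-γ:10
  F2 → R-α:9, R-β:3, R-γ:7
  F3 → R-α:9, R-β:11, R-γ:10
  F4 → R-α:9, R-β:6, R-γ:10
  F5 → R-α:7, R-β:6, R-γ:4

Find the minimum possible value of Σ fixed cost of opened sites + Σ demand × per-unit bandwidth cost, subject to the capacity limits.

Open {F1, F2, F5}; cheapest assignment that respects the capacities:
  F1 (cap 13, load 11): R-α — cost 11×4 = 44
  F2 (cap 14, load 11): R-β — cost 11×3 = 33
  F5 (cap 12, load 6): R-γ — cost 6×4 = 24
  Shipping 101, fixed 145 → total 246.
  Any other capacity-feasible assignment to {F1, F2, F5} ships for at least 101.
Compare {F1, F4, F5}: its best feasible assignment gives total 314.
Compare {F2, F3, F5}: its best feasible assignment gives total 319.
Every other set of open sites that can feasibly serve all demand totals ≥ 314 even under its best assignment. Minimum: 246.

246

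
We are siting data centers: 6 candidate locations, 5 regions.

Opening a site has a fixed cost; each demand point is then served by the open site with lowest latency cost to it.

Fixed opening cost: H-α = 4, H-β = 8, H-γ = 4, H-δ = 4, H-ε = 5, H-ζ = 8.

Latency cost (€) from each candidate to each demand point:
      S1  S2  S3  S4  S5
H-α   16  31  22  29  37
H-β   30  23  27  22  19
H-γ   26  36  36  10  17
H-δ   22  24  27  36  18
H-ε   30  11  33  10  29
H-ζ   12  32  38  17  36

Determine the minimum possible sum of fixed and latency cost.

Open {H-α, H-γ, H-ε}: assign each demand point to its cheapest open site.
  S1→H-α 16, S2→H-ε 11, S3→H-α 22, S4→H-γ 10, S5→H-γ 17
  latency cost 76, fixed 13 → total 89.
Compare {H-α, H-δ, H-ε}: latency cost 77 + fixed 13 = 90.
Compare {H-α, H-γ, H-δ, H-ε}: latency cost 76 + fixed 17 = 93.
Compare {H-α, H-γ, H-ε, H-ζ}: latency cost 72 + fixed 21 = 93.
All other subsets cost ≥ 90. Minimum total cost: 89.

89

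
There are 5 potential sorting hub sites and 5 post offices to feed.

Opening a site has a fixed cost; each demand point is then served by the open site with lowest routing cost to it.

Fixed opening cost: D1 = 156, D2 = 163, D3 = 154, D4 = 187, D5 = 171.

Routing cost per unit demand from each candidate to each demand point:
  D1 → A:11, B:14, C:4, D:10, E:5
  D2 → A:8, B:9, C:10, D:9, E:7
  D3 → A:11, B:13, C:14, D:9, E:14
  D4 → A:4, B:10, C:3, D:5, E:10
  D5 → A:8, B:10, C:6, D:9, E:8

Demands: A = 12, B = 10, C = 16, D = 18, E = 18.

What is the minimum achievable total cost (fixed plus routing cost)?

Open {D4}: assign each demand point to its cheapest open site.
  A→D4 12×4=48, B→D4 10×10=100, C→D4 16×3=48, D→D4 18×5=90, E→D4 18×10=180
  routing cost 466, fixed 187 → total 653.
Compare {D1, D4}: routing cost 376 + fixed 343 = 719.
Compare {D2, D4}: routing cost 402 + fixed 350 = 752.
Compare {D1}: routing cost 606 + fixed 156 = 762.
All other subsets cost ≥ 719. Minimum total cost: 653.

653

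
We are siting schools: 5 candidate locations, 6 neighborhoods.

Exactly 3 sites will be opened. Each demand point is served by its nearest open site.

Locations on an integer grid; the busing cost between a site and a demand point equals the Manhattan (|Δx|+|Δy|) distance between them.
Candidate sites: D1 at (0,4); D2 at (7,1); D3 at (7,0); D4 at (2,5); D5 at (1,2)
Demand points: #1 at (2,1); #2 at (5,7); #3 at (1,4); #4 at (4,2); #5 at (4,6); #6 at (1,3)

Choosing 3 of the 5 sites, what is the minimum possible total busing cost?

15

Open {D1, D4, D5}.
  #1→D5 2, #2→D4 5, #3→D1 1, #4→D5 3, #5→D4 3, #6→D5 1  ⇒ total 15.
Compare {D2, D4, D5}: total 16.
Compare {D3, D4, D5}: total 16.
No size-3 selection does better; minimum is 15.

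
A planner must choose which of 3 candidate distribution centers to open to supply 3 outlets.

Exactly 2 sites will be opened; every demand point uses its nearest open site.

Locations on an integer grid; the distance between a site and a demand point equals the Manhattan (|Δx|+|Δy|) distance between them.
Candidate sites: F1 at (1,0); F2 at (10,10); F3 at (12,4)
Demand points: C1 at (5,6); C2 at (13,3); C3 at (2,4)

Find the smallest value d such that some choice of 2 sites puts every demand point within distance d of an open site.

Open {F1, F3}.
  Farthest demand point is C1 at distance 9 (to F3); all others are ≤ 9.
With {F1, F2} the worst case is 10.
With {F2, F3} the worst case is 10.
No size-2 selection achieves below 9.

9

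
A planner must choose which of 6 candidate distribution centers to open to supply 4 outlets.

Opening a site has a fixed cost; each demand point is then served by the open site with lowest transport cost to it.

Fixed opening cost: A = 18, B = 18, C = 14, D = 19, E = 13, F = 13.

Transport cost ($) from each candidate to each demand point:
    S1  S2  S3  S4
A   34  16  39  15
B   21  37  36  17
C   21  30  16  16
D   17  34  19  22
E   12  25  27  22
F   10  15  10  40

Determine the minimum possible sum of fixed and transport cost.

Open {C, F}: assign each demand point to its cheapest open site.
  S1→F 10, S2→F 15, S3→F 10, S4→C 16
  transport cost 51, fixed 27 → total 78.
Compare {A, F}: transport cost 50 + fixed 31 = 81.
Compare {B, F}: transport cost 52 + fixed 31 = 83.
Compare {E, F}: transport cost 57 + fixed 26 = 83.
All other subsets cost ≥ 81. Minimum total cost: 78.

78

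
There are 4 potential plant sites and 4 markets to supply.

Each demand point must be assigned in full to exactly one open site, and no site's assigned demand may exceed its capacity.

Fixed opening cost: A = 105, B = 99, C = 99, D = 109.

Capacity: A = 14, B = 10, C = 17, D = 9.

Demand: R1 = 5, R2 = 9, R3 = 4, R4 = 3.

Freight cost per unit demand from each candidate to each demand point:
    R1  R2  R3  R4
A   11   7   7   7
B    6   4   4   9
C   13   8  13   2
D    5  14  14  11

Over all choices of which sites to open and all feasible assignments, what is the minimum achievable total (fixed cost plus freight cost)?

Open {B, C}; cheapest assignment that respects the capacities:
  B (cap 10, load 9): R1, R3 — cost 5×6 + 4×4 = 46
  C (cap 17, load 12): R2, R4 — cost 9×8 + 3×2 = 78
  Shipping 124, fixed 198 → total 322.
  Any other capacity-feasible assignment to {B, C} ships for at least 124.
Compare {A, B}: its best feasible assignment gives total 334.
Compare {A, D}: its best feasible assignment gives total 363.
Every other set of open sites that can feasibly serve all demand totals ≥ 334 even under its best assignment. Minimum: 322.

322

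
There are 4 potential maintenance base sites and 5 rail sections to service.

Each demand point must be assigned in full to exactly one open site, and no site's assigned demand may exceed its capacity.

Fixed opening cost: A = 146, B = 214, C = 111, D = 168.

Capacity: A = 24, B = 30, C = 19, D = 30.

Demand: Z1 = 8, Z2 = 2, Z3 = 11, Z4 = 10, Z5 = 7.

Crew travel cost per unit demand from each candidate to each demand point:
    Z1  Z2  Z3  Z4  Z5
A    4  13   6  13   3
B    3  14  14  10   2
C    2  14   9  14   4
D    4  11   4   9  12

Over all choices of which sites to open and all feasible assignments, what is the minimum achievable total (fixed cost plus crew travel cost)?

Open {C, D}; cheapest assignment that respects the capacities:
  C (cap 19, load 15): Z1, Z5 — cost 8×2 + 7×4 = 44
  D (cap 30, load 23): Z2, Z3, Z4 — cost 2×11 + 11×4 + 10×9 = 156
  Shipping 200, fixed 279 → total 479.
  Any other capacity-feasible assignment to {C, D} ships for at least 200.
Compare {A, C}: its best feasible assignment gives total 523.
Compare {A, D}: its best feasible assignment gives total 523.
Every other set of open sites that can feasibly serve all demand totals ≥ 523 even under its best assignment. Minimum: 479.

479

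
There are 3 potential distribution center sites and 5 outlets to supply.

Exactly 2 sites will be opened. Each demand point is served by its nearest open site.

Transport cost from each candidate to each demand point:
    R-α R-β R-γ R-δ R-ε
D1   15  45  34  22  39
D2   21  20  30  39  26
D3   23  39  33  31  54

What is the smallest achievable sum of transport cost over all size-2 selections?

113

Open {D1, D2}.
  R-α→D1 15, R-β→D2 20, R-γ→D2 30, R-δ→D1 22, R-ε→D2 26  ⇒ total 113.
Compare {D2, D3}: total 128.
Compare {D1, D3}: total 148.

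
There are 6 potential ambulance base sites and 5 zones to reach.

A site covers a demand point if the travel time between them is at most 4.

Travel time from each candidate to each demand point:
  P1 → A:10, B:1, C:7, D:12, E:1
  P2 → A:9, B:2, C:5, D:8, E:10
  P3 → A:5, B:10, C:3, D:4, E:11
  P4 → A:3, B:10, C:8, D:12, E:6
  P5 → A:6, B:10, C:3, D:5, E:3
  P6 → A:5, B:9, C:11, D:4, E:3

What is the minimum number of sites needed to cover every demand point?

3

Coverage sets (demand points within 4 of each site):
  P1: {B, E}
  P2: {B}
  P3: {C, D}
  P4: {A}
  P5: {C, E}
  P6: {D, E}
No 2 sites suffice: every size-2 union leaves at least one demand point uncovered.
But {P1, P3, P4} covers everything, so the minimum is 3.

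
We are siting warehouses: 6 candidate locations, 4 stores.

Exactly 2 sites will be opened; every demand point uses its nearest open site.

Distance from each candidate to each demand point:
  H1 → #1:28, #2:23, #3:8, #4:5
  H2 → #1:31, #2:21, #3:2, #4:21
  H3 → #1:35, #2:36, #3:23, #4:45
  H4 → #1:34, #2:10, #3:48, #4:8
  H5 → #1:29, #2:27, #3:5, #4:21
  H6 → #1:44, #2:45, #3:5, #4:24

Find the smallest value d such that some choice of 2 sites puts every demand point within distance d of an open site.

Open {H1, H2}.
  Farthest demand point is #1 at distance 28 (to H1); all others are ≤ 28.
With {H1, H3} the worst case is 28.
With {H1, H4} the worst case is 28.
No size-2 selection achieves below 28.

28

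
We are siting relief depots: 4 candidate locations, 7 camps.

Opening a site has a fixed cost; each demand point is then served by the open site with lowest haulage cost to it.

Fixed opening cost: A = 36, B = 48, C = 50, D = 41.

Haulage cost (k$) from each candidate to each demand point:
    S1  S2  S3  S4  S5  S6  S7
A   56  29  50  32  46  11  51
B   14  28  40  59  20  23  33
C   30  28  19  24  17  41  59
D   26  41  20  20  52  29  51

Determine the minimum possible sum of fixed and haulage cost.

Open {B, D}: assign each demand point to its cheapest open site.
  S1→B 14, S2→B 28, S3→D 20, S4→D 20, S5→B 20, S6→B 23, S7→B 33
  haulage cost 158, fixed 89 → total 247.
Compare {B, C}: haulage cost 158 + fixed 98 = 256.
Compare {A, B}: haulage cost 178 + fixed 84 = 262.
Compare {B}: haulage cost 217 + fixed 48 = 265.
All other subsets cost ≥ 256. Minimum total cost: 247.

247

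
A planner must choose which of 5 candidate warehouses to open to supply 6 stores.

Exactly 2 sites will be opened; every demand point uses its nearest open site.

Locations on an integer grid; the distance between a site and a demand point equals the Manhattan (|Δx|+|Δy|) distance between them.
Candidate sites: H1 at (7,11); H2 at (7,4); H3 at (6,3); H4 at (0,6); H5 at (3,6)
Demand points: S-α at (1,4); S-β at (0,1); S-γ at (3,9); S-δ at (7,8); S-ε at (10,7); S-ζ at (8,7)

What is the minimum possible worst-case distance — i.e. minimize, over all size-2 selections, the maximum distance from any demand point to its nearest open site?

6

Open {H2, H4}.
  Farthest demand point is S-γ at distance 6 (to H4); all others are ≤ 6.
With {H1, H4} the worst case is 7.
With {H1, H3} the worst case is 8.
No size-2 selection achieves below 6.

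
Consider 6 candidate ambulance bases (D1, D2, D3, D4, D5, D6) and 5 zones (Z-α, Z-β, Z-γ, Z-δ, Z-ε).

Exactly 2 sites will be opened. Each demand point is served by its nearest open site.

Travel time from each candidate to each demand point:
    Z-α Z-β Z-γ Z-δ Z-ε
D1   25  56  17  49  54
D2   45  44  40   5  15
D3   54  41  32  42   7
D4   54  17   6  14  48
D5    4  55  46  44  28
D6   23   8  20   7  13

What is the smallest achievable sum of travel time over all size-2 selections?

52

Open {D5, D6}.
  Z-α→D5 4, Z-β→D6 8, Z-γ→D6 20, Z-δ→D6 7, Z-ε→D6 13  ⇒ total 52.
Compare {D4, D6}: total 57.
Compare {D3, D6}: total 65.
No size-2 selection does better; minimum is 52.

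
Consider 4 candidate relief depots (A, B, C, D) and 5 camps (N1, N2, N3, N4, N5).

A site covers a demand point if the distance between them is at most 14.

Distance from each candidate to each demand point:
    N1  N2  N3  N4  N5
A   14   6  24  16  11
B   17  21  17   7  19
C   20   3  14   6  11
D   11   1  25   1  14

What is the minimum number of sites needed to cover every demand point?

2

Coverage sets (demand points within 14 of each site):
  A: {N1, N2, N5}
  B: {N4}
  C: {N2, N3, N4, N5}
  D: {N1, N2, N4, N5}
No single site covers all 5 demand points.
But {A, C} covers everything, so the minimum is 2.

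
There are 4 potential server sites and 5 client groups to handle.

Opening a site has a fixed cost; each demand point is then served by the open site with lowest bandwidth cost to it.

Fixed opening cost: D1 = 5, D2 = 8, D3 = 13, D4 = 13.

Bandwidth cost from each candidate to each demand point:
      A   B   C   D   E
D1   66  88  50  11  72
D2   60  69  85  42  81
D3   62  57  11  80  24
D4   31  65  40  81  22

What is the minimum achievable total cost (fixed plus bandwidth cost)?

163

Open {D1, D3, D4}: assign each demand point to its cheapest open site.
  A→D4 31, B→D3 57, C→D3 11, D→D1 11, E→D4 22
  bandwidth cost 132, fixed 31 → total 163.
Compare {D1, D2, D3, D4}: bandwidth cost 132 + fixed 39 = 171.
Compare {D1, D3}: bandwidth cost 165 + fixed 18 = 183.
Compare {D1, D4}: bandwidth cost 169 + fixed 18 = 187.
All other subsets cost ≥ 171. Minimum total cost: 163.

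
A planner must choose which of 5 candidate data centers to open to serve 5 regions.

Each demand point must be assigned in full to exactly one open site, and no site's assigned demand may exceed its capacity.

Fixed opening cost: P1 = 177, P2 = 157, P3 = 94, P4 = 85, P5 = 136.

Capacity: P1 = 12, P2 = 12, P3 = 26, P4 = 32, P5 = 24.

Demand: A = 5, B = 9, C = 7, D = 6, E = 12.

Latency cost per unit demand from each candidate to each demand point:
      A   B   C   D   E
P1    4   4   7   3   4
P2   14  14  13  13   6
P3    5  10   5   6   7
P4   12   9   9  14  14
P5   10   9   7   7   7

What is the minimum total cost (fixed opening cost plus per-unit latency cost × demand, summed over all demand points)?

468

Open {P3, P4}; cheapest assignment that respects the capacities:
  P3 (cap 26, load 23): A, D, E — cost 5×5 + 6×6 + 12×7 = 145
  P4 (cap 32, load 16): B, C — cost 9×9 + 7×9 = 144
  Shipping 289, fixed 179 → total 468.
  Any other capacity-feasible assignment to {P3, P4} ships for at least 289.
Compare {P3, P5}: its best feasible assignment gives total 491.
Compare {P4, P5}: its best feasible assignment gives total 541.
Every other set of open sites that can feasibly serve all demand totals ≥ 491 even under its best assignment. Minimum: 468.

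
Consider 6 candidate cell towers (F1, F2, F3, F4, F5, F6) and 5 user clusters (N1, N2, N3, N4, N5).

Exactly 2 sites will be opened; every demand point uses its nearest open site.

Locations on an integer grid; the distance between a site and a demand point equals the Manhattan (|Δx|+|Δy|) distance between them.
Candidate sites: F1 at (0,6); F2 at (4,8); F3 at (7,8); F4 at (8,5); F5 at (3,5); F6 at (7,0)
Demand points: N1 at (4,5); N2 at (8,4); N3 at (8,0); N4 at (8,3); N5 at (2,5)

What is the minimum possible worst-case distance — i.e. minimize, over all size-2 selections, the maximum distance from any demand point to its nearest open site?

5

Open {F1, F4}.
  Farthest demand point is N3 at distance 5 (to F4); all others are ≤ 5.
With {F1, F6} the worst case is 5.
With {F2, F4} the worst case is 5.
No size-2 selection achieves below 5.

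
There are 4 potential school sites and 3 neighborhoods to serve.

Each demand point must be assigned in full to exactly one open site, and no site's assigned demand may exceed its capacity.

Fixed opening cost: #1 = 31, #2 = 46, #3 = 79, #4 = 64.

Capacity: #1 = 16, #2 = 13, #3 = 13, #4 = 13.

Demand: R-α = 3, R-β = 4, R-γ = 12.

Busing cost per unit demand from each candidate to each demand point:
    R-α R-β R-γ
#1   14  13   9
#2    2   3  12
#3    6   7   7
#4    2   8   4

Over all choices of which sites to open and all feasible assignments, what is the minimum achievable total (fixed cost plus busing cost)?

176

Open {#2, #4}; cheapest assignment that respects the capacities:
  #2 (cap 13, load 7): R-α, R-β — cost 3×2 + 4×3 = 18
  #4 (cap 13, load 12): R-γ — cost 12×4 = 48
  Shipping 66, fixed 110 → total 176.
  Any other capacity-feasible assignment to {#2, #4} ships for at least 66.
Compare {#1, #2}: its best feasible assignment gives total 203.
Compare {#1, #2, #4}: its best feasible assignment gives total 207.
Every other set of open sites that can feasibly serve all demand totals ≥ 203 even under its best assignment. Minimum: 176.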